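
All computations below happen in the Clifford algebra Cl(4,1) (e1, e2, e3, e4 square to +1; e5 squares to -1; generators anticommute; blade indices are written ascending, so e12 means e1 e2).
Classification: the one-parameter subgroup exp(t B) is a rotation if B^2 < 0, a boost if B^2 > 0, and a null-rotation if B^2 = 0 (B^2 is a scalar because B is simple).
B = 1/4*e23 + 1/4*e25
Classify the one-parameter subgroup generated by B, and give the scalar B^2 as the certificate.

B^2 term by term: the squares give (1/4)^2*(e23)^2 + (1/4)^2*(e25)^2 = 1/16*(-1) + 1/16*(+1) = 0 (each basis 2-blade squares to minus the product of its generators' squares); cross terms between blades sharing an index anticommute and cancel. So B^2 = 0.
Answer: null-rotation, certificate B^2 = 0. The invariant at work: B^2 = 0 is unchanged by conjugation, hence its sign classifies the subgroup whatever basis B is written in.


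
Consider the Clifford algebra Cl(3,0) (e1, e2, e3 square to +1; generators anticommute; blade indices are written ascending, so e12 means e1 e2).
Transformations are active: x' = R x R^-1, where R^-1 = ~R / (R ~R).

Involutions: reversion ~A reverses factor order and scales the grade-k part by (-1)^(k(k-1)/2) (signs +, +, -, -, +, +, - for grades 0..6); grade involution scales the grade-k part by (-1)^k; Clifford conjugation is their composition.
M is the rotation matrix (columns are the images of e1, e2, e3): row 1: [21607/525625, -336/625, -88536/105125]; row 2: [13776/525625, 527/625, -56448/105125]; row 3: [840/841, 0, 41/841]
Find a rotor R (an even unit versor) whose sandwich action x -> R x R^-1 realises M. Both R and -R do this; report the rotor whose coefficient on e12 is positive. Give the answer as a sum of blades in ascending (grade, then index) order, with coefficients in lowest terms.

Method: write R = a + b12*e12 + b13*e13 + b23*e23 with a^2 + b12^2 + b13^2 + b23^2 = 1 (so R^-1 = ~R). Expanding the columns R e_j ~R gives tr M = 4a^2 - 1 and, from the antisymmetric part, M21 - M12 = -4a*b12, M13 - M31 = 4a*b13, M32 - M23 = -4a*b23.
Here tr M = 490439/525625, so a^2 = (1 + tr M)/4 = 254016/525625 and a = ±504/725. Taking a = 504/725: M21 - M12 = 296352/525625, M13 - M31 = -193536/105125, M32 - M23 = 56448/105125, giving b12 = -147/725, b13 = -96/145, b23 = -28/145, i.e. R = 504/725 - 147/725*e12 - 96/145*e13 - 28/145*e23.
Its e12 coefficient is negative, so report the other preimage -R.
Answer: -504/725 + 147/725*e12 + 96/145*e13 + 28/145*e23. Key observation: the double cover Spin(3) -> SO(3) sends R and -R to the same matrix (trace 490439/525625 here), so the stated sign of the e12 coefficient is what selects one sheet.


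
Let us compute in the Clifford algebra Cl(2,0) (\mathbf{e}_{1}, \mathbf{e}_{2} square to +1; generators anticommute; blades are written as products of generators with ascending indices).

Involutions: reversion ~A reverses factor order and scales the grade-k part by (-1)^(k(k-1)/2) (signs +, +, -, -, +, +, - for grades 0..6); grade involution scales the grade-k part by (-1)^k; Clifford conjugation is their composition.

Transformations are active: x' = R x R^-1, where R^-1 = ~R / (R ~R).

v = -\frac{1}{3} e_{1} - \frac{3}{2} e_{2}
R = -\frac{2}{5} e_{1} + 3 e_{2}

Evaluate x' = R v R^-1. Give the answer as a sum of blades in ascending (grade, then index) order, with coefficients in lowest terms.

~R = -\frac{2}{5} e_{1} + 3 e_{2}, and R ~R = \frac{229}{25}, so R^-1 = ~R / (\frac{229}{25}).
R v = -\frac{131}{30} + \frac{8}{5} e_{1} e_{2}
Answer: \frac{491}{687} e_{1} - \frac{623}{458} e_{2}


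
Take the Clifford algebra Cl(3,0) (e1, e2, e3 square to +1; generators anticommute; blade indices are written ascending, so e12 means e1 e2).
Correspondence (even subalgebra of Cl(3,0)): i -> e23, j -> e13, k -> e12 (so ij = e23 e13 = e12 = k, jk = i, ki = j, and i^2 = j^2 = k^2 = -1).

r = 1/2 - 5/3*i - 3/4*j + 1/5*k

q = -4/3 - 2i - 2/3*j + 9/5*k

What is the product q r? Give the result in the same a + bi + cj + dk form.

In blades: q = -4/3 + 9/5*e12 - 2/3*e13 - 2*e23, r = 1/2 + 1/5*e12 - 3/4*e13 - 5/3*e23.
Distribute q over r term by term (generator squares from the signature, products reordered to ascending indices): (-4/3)*r = -2/3 - 4/15*e12 + e13 + 20/9*e23; (9/5*e12)*r = -9/25 + 9/10*e12 - 3*e13 + 27/20*e23; (-2/3*e13)*r = -1/2 - 10/9*e12 - 1/3*e13 - 2/15*e23; (-2*e23)*r = -10/3 + 3/2*e12 + 2/5*e13 - e23.
Sum: -243/50 + 46/45*e12 - 29/15*e13 + 439/180*e23; translating back through the correspondence:
Answer: -243/50 + 439/180*i - 29/15*j + 46/45*k


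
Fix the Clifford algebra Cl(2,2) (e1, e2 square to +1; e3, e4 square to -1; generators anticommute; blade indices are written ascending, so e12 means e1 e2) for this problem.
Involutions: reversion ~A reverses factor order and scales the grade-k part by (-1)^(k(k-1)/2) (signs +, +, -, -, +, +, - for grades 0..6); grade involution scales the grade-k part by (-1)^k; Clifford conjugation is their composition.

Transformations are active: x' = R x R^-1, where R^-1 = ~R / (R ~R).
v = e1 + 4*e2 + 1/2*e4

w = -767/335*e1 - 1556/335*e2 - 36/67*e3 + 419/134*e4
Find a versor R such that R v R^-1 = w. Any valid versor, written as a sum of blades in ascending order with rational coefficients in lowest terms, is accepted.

Equal squares first: v^2 = w^2 = 67/4. Then v + w = -432/335*e1 - 216/335*e2 - 36/67*e3 + 243/67*e4 is a versor taking v to w, provided it is invertible.
Answer: -432/335*e1 - 216/335*e2 - 36/67*e3 + 243/67*e4


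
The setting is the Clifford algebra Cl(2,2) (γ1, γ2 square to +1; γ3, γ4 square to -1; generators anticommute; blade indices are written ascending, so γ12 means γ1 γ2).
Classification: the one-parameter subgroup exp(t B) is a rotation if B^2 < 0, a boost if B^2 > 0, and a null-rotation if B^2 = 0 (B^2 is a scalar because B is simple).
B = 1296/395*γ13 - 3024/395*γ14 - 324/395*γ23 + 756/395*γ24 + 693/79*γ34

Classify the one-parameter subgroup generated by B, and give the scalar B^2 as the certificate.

B^2 term by term: the squares give (1296/395)^2*(γ13)^2 + (-3024/395)^2*(γ14)^2 + (-324/395)^2*(γ23)^2 + (756/395)^2*(γ24)^2 + (693/79)^2*(γ34)^2 = 1679616/156025*(+1) + 9144576/156025*(+1) + 104976/156025*(+1) + 571536/156025*(+1) + 480249/6241*(-1) = -81/25 (each basis 2-blade squares to minus the product of its generators' squares); cross terms between blades sharing an index anticommute and cancel; the commuting (index-disjoint) pairs give grade-4 terms 2*c*c'*(blade product), which cancel blade by blade — γ1234: -1959552/156025 + 1959552/156025 = 0 — confirming B is simple. So B^2 = -81/25.
Answer: rotation, certificate B^2 = -81/25. Because -81/25 is invariant under every versor sandwich, the classification follows from its sign alone.


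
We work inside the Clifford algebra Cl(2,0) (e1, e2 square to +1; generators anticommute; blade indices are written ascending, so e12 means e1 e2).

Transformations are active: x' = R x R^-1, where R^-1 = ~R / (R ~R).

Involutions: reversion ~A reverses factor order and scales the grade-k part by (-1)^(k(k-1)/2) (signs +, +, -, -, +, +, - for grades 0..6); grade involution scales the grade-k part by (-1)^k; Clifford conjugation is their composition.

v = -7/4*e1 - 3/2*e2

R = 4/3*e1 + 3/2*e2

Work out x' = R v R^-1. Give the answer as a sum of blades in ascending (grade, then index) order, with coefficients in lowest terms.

~R = 4/3*e1 + 3/2*e2, and R ~R = 145/36, so R^-1 = ~R / (145/36).
R v = -55/12 + 5/8*e12
Answer: -149/116*e1 - 111/58*e2


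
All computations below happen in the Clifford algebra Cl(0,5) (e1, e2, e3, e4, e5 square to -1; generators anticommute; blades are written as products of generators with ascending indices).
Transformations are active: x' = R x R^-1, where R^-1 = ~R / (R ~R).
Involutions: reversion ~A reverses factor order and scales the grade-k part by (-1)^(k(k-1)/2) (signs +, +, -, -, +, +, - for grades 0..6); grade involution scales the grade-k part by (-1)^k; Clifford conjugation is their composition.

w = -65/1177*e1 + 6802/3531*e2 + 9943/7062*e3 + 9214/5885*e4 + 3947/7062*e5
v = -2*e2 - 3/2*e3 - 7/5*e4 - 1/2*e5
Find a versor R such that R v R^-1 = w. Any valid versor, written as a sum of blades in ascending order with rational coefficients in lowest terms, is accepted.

Reasoning: v^2 = w^2 = -423/50 since conjugation preserves the quadratic form; R = v + w = -65/1177*e1 - 260/3531*e2 - 325/3531*e3 + 195/1177*e4 + 208/3531*e5 is then valid when invertible, keeping its own part and reversing (v - w)/2.
Answer: -65/1177*e1 - 260/3531*e2 - 325/3531*e3 + 195/1177*e4 + 208/3531*e5


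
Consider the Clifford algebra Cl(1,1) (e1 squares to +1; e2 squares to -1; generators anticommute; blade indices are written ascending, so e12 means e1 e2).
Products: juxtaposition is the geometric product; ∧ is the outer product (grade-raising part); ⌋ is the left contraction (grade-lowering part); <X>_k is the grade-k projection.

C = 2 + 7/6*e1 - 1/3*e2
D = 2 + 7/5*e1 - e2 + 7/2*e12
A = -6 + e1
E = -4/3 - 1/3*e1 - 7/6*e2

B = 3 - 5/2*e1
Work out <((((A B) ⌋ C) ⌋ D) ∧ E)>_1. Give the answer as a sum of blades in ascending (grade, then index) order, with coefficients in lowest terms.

step 1: -41/2 + 18*e1
step 2: -20 - 287/12*e1 + 41/6*e2
step 3: -1333/20 - 49/12*e1 - 1529/24*e2 - 70*e12
step 4: 1333/15 + 4979/180*e1 + 58573/360*e2 + 2767/36*e12
step 5: 4979/180*e1 + 58573/360*e2
Answer: 4979/180*e1 + 58573/360*e2


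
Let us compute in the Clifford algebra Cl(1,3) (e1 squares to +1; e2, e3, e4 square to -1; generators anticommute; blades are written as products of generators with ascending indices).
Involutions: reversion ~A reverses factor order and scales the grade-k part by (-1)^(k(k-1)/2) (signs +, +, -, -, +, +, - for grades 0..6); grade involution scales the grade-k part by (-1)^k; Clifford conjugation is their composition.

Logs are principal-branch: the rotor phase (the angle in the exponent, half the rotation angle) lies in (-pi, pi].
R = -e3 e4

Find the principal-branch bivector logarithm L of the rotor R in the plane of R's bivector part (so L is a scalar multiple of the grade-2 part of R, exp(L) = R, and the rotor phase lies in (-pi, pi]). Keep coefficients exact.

The scalar part of R is 0, which pins the rotor phase on the principal branch; dividing the bivector part by the sine of that phase recovers the unit plane, and L is the phase times that plane.
Concretely: cos(phase) = 0 gives phase = ±pi/2, and since phase/sin(phase) is even the sign is immaterial: L = (phase/sin(phase)) * <R>_2 = (pi/2) * <R>_2.
Answer: -pi/2*e3 e4


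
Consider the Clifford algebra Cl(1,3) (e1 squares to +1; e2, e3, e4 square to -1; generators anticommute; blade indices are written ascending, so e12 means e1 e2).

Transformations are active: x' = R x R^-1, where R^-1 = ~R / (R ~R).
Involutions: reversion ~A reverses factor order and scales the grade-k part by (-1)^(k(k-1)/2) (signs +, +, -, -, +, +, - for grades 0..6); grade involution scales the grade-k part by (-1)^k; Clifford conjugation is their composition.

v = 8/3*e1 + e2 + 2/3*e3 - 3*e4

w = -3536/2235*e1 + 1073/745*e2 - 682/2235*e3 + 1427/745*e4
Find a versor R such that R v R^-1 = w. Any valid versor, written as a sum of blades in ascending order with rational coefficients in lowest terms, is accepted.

Why this works: both vectors square to -10/3, so q(v) = q(w) and R = v + w = 808/745*e1 + 1818/745*e2 + 808/2235*e3 - 808/745*e4 carries v to w — its own direction survives, the complement (v - w)/2 flips.
Answer: 808/745*e1 + 1818/745*e2 + 808/2235*e3 - 808/745*e4


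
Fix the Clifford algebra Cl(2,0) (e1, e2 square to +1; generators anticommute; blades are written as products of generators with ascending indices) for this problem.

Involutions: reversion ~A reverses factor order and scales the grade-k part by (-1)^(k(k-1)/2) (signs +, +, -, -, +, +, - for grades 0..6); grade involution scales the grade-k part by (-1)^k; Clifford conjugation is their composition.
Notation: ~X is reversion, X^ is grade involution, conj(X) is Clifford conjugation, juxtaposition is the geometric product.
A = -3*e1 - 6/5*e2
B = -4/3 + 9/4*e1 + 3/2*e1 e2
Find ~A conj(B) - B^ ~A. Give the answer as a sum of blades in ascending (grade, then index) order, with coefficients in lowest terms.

first term: 27/4 + 11/5*e1 + 61/10*e2 - 27/10*e1 e2
second term: 27/4 + 11/5*e1 + 61/10*e2 + 27/10*e1 e2
Answer: -27/5*e1 e2


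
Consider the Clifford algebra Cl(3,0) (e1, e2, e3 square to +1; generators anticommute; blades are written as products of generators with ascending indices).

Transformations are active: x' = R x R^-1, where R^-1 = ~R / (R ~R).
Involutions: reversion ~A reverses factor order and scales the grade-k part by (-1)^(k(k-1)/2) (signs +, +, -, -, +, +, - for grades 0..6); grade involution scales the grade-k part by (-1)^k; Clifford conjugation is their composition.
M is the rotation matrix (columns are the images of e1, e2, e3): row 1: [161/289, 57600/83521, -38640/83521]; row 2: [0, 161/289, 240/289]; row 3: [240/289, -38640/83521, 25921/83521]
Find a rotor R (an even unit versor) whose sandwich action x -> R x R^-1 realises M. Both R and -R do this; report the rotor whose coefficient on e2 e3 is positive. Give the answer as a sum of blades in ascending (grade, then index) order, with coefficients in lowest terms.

Method: write R = a + b12*e1 e2 + b13*e1 e3 + b23*e2 e3 with a^2 + b12^2 + b13^2 + b23^2 = 1 (so R^-1 = ~R). Expanding the columns R e_j ~R gives tr M = 4a^2 - 1 and, from the antisymmetric part, M21 - M12 = -4a*b12, M13 - M31 = 4a*b13, M32 - M23 = -4a*b23.
Here tr M = 118979/83521, so a^2 = (1 + tr M)/4 = 50625/83521 and a = ±225/289. Taking a = 225/289: M21 - M12 = -57600/83521, M13 - M31 = -108000/83521, M32 - M23 = -108000/83521, giving b12 = 64/289, b13 = -120/289, b23 = 120/289, i.e. R = 225/289 + 64/289*e1 e2 - 120/289*e1 e3 + 120/289*e2 e3.
Its e2 e3 coefficient is already positive.
Answer: 225/289 + 64/289*e1 e2 - 120/289*e1 e3 + 120/289*e2 e3. Uniqueness: Spin(3) -> SO(3) maps R and -R to the same rotation of trace 118979/83521; fixing the sign of the e2 e3 coefficient removes the ambiguity.


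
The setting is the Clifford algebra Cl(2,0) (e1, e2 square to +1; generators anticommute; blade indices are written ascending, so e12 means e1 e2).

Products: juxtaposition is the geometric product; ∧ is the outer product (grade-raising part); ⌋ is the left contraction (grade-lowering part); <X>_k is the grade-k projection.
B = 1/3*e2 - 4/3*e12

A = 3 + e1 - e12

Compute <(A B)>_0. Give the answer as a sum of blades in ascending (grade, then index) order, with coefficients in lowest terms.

step 1: -4/3 - 1/3*e1 - 1/3*e2 - 11/3*e12
step 2: -4/3
Answer: -4/3


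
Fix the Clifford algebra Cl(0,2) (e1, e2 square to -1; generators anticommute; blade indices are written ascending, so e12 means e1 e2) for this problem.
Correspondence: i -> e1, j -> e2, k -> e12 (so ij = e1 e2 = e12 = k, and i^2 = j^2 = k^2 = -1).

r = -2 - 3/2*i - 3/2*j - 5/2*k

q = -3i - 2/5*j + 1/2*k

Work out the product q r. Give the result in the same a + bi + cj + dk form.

In blades: q = -3*e1 - 2/5*e2 + 1/2*e12, r = -2 - 3/2*e1 - 3/2*e2 - 5/2*e12.
Distribute q over r term by term (generator squares from the signature, products reordered to ascending indices): (-3*e1)*r = -9/2 + 6*e1 - 15/2*e2 + 9/2*e12; (-2/5*e2)*r = -3/5 + e1 + 4/5*e2 - 3/5*e12; (1/2*e12)*r = 5/4 + 3/4*e1 - 3/4*e2 - e12.
Sum: -77/20 + 31/4*e1 - 149/20*e2 + 29/10*e12; translating back through the correspondence:
Answer: -77/20 + 31/4*i - 149/20*j + 29/10*k


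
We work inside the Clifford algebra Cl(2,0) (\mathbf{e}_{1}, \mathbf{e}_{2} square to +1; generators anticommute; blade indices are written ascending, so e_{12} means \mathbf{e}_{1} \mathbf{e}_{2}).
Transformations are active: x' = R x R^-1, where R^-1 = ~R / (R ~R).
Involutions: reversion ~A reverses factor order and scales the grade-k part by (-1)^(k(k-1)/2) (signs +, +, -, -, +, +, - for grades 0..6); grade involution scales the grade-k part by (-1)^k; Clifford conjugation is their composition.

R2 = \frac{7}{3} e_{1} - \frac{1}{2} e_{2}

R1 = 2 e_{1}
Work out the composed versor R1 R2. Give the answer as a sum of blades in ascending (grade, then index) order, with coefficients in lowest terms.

Distribute over the terms of R1 (each basis-blade product reordered to ascending indices, repeated generators contracted through their squares):
(2 e_{1}) R2 = \frac{14}{3} - e_{12}
Answer: \frac{14}{3} - e_{12}


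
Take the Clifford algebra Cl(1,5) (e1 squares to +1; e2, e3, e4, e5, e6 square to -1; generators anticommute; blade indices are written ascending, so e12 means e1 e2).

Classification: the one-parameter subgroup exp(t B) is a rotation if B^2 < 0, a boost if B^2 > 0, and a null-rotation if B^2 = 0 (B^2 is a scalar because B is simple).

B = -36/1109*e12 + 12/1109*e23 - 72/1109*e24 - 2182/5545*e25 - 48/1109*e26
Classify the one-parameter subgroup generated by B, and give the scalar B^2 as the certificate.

B^2 term by term: the squares give (-36/1109)^2*(e12)^2 + (12/1109)^2*(e23)^2 + (-72/1109)^2*(e24)^2 + (-2182/5545)^2*(e25)^2 + (-48/1109)^2*(e26)^2 = 1296/1229881*(+1) + 144/1229881*(-1) + 5184/1229881*(-1) + 4761124/30747025*(-1) + 2304/1229881*(-1) = -4/25 (each basis 2-blade squares to minus the product of its generators' squares); cross terms between blades sharing an index anticommute and cancel. So B^2 = -4/25.
Answer: rotation, certificate B^2 = -4/25. The invariant at work: B^2 = -4/25 is unchanged by conjugation, hence its sign classifies the subgroup whatever basis B is written in.


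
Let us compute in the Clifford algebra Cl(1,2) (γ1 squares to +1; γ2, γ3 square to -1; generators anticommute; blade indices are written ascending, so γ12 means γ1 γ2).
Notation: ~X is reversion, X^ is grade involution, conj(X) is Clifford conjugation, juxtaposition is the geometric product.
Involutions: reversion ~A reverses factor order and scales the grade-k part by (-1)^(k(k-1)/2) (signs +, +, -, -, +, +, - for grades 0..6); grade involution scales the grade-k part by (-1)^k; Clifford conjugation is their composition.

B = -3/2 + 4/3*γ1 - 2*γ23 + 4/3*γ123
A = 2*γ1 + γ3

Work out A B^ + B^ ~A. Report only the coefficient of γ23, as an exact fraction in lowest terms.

first term: -8/3 - 3*γ1 - 2*γ2 - 3/2*γ3 + 4/3*γ12 + 4/3*γ13 - 8/3*γ23 - 4*γ123
second term: -8/3 - 3*γ1 + 2*γ2 - 3/2*γ3 + 4/3*γ12 - 4/3*γ13 - 8/3*γ23 - 4*γ123
Answer: -16/3


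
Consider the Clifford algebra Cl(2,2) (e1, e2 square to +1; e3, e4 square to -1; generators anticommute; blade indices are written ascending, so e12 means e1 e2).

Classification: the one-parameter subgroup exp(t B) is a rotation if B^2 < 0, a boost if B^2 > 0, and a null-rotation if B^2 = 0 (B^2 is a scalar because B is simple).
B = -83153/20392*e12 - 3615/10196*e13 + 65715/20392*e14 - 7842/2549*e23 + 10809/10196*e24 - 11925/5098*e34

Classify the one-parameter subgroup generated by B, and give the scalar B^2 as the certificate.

B^2 term by term: the squares give (-83153/20392)^2*(e12)^2 + (-3615/10196)^2*(e13)^2 + (65715/20392)^2*(e14)^2 + (-7842/2549)^2*(e23)^2 + (10809/10196)^2*(e24)^2 + (-11925/5098)^2*(e34)^2 = 6914421409/415833664*(-1) + 13068225/103958416*(+1) + 4318461225/415833664*(+1) + 61496964/6497401*(+1) + 116834481/103958416*(+1) + 142205625/25989604*(-1) = -1 (each basis 2-blade squares to minus the product of its generators' squares); cross terms between blades sharing an index anticommute and cancel; the commuting (index-disjoint) pairs give grade-4 terms 2*c*c'*(blade product), which cancel blade by blade — e1234: 991599525/51979208 + 39074535/51979208 - 257668515/12994802 = 0 — confirming B is simple. So B^2 = -1.
Answer: rotation, certificate B^2 = -1. The invariant at work: B^2 = -1 is unchanged by conjugation, hence its sign classifies the subgroup whatever basis B is written in.


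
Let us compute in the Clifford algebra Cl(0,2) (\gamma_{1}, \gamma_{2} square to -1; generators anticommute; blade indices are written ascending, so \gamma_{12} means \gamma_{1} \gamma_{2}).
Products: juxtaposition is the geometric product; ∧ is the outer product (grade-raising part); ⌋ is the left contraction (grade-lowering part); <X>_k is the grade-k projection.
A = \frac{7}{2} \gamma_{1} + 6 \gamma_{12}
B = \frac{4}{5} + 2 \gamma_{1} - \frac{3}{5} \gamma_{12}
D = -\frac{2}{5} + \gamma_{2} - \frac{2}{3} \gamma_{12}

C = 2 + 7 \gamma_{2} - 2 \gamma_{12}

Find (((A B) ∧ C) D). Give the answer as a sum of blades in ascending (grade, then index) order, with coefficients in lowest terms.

step 1: -\frac{17}{5} + \frac{14}{5} \gamma_{1} + \frac{141}{10} \gamma_{2} + \frac{24}{5} \gamma_{12}
step 2: -\frac{34}{5} + \frac{28}{5} \gamma_{1} + \frac{22}{5} \gamma_{2} + 36 \gamma_{12}
step 3: \frac{558}{25} - \frac{3088}{75} \gamma_{1} - \frac{362}{75} \gamma_{2} - \frac{64}{15} \gamma_{12}
Answer: \frac{558}{25} - \frac{3088}{75} \gamma_{1} - \frac{362}{75} \gamma_{2} - \frac{64}{15} \gamma_{12}


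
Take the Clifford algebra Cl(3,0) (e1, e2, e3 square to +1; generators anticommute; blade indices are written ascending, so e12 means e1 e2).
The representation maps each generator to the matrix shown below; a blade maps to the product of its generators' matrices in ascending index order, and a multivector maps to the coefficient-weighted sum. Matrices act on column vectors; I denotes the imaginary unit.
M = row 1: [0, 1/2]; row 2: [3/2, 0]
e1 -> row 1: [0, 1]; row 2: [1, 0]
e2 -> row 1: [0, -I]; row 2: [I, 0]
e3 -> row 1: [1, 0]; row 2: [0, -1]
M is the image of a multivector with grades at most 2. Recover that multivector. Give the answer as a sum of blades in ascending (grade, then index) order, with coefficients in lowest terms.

Method: 1, rho(e1), rho(e2), rho(e3) form a trace-orthogonal basis of the 2x2 complex matrices (tr(X Y) = 2 if X = Y, else 0), so M = m0*1 + m1*rho(e1) + m2*rho(e2) + m3*rho(e3) with m0 = tr(M)/2 = 0, m1 = tr(M rho(e1))/2 = 1, m2 = tr(M rho(e2))/2 = -I/2, m3 = tr(M rho(e3))/2 = 0.
Multiplying table entries, the bivector images are rho(e12) = I*rho(e3), rho(e13) = -I*rho(e2), rho(e23) = I*rho(e1); with real blade coefficients the real parts of m0..m3 are the coefficients of 1, e1, e2, e3 and the imaginary parts give the bivectors (e23: Im m1, e13: -Im m2, e12: Im m3).
Answer: e1 + 1/2*e13


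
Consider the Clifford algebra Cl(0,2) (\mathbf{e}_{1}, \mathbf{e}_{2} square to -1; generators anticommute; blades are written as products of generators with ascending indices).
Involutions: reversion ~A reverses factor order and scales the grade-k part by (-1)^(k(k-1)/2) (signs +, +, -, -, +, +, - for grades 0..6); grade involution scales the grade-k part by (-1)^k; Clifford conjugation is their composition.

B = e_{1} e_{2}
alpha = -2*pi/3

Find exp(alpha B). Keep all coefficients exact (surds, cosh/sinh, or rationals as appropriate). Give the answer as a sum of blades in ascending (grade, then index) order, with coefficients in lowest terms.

B^2 = (1)^2*(e_{1} e_{2})^2 = 1*(-1) = -1 (a basis 2-blade squares to minus the product of its generators' squares).
B^2 = -1 — a negative square means the series sums to a rotation: l = 1, alpha*l = - \frac{2 \pi}{3}, so exp(alpha B) = cos(- \frac{2 \pi}{3}) + (sin(- \frac{2 \pi}{3})/1)*B = - \frac{1}{2} + (- \frac{\sqrt{3}}{2})*B.
Answer: - \frac{1}{2} - \frac{\sqrt{3}}{2} e_{1} e_{2}


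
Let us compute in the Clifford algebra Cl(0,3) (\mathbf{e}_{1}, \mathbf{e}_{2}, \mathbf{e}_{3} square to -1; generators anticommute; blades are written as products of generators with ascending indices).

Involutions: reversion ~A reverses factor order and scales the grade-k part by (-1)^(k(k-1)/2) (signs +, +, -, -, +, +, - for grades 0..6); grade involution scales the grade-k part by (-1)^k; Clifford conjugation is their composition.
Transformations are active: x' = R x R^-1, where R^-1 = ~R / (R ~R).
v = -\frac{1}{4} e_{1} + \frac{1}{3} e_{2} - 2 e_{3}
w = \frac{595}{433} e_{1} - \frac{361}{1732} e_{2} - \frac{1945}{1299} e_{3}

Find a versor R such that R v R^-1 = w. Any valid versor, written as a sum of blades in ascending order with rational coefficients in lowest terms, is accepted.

The midline construction: v and w both square to -\frac{601}{144}, so reflecting in their sum \frac{1947}{1732} e_{1} + \frac{649}{5196} e_{2} - \frac{4543}{1299} e_{3} exchanges them.
Answer: \frac{1947}{1732} e_{1} + \frac{649}{5196} e_{2} - \frac{4543}{1299} e_{3}


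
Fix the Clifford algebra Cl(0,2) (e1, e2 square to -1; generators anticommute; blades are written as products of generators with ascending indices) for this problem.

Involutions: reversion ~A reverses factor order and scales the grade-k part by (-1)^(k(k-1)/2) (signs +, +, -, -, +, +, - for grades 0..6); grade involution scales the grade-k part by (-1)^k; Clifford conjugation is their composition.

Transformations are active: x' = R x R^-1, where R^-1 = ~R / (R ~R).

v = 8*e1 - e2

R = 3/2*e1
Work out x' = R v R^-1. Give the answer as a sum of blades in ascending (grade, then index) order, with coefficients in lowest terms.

~R = 3/2*e1, and R ~R = -9/4, so R^-1 = ~R / (-9/4).
R v = -12 - 3/2*e1 e2
Answer: 8*e1 + e2


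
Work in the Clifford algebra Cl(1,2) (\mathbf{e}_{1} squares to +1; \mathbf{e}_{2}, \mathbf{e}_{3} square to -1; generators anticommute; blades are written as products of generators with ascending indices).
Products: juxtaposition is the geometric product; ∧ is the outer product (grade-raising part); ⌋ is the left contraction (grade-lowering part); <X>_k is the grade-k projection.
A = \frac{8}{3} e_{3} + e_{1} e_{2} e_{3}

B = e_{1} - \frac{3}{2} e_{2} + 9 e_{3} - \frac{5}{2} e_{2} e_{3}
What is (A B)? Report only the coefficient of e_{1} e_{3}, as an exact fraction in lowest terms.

step 1: -24 + \frac{5}{2} e_{1} - \frac{20}{3} e_{2} - 9 e_{1} e_{2} - \frac{25}{6} e_{1} e_{3} + 5 e_{2} e_{3}
Answer: -\frac{25}{6}


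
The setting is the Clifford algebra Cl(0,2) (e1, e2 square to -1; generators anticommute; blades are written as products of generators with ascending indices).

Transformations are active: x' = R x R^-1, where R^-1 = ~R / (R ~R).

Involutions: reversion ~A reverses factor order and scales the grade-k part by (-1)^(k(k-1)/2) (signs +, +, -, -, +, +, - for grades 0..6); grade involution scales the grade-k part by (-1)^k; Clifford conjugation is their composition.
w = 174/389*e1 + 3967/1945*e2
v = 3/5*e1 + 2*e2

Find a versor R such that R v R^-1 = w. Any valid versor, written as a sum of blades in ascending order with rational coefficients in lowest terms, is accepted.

R = v + w = 2037/1945*e1 + 7857/1945*e2 works: the equal norms (-109/25) guarantee its sandwich swaps v into w.
Answer: 2037/1945*e1 + 7857/1945*e2


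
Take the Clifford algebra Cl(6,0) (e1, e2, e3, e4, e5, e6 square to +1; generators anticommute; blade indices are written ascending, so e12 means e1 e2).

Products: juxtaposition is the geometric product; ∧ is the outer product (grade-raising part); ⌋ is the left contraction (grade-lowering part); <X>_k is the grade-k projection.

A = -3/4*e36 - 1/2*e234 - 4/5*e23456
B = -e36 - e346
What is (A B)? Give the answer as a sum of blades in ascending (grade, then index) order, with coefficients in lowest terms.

step 1: -3/4 + 3/4*e4 - 4/5*e25 - 1/2*e26 - 4/5*e245 - 1/2*e246
Answer: -3/4 + 3/4*e4 - 4/5*e25 - 1/2*e26 - 4/5*e245 - 1/2*e246


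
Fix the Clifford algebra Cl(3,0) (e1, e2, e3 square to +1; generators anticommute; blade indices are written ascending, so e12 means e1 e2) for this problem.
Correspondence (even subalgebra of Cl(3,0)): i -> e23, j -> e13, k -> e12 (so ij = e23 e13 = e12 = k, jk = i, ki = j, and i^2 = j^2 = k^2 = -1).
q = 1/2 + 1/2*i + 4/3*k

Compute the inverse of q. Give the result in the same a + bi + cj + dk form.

In blades: q = 1/2 + 4/3*e12 + 1/2*e23.
With qbar = 1/2 - 4/3*e12 - 1/2*e23 (scalar fixed, mapped units negated), q qbar = 41/18 (the sum of squared coefficients), so q^-1 = qbar / (41/18) = 9/41 - 24/41*e12 - 9/41*e23; translating back:
Answer: 9/41 - 9/41*i - 24/41*k


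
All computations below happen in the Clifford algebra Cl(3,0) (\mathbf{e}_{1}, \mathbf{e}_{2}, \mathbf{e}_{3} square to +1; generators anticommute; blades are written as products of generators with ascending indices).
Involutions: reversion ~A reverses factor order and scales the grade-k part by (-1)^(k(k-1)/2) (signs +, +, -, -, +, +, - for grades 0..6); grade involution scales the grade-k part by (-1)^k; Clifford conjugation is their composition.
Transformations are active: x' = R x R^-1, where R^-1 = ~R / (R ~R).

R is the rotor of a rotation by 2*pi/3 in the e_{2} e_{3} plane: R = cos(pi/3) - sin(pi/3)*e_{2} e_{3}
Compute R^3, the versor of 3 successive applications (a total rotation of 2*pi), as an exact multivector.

Half-angle bookkeeping: 3 applications in e_{2} e_{3} add up to rotor phase 3*pi/3 = \pi, so R^3 = cos(\pi) - sin(\pi)*e_{2} e_{3}.
cos(\pi) = -1 and sin(\pi) = 0, so R^3 = -1. The total rotation 2*pi is 1 full turn, so every vector returns to itself, yet the rotor is -1, on the OTHER sheet of the double cover (an odd number of 2*pi turns).
Answer: -1


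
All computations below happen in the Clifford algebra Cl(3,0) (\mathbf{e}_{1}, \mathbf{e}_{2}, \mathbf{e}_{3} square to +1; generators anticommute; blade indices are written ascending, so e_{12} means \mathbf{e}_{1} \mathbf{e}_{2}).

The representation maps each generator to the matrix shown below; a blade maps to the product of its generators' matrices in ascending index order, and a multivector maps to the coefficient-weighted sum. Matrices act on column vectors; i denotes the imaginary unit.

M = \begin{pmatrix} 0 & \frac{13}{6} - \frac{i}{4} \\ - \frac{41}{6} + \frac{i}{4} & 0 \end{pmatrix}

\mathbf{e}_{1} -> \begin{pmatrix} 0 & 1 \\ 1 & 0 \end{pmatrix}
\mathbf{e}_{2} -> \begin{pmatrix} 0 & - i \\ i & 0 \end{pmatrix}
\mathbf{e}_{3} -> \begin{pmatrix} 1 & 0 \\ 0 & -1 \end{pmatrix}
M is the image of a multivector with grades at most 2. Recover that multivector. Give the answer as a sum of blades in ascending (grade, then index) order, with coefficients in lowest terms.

Method: 1, rho(e_{1}), rho(e_{2}), rho(e_{3}) form a trace-orthogonal basis of the 2x2 complex matrices (tr(X Y) = 2 if X = Y, else 0), so M = m0*1 + m1*rho(e_{1}) + m2*rho(e_{2}) + m3*rho(e_{3}) with m0 = tr(M)/2 = 0, m1 = tr(M rho(e_{1}))/2 = - \frac{7}{3}, m2 = tr(M rho(e_{2}))/2 = \frac{1}{4} + \frac{9 i}{2}, m3 = tr(M rho(e_{3}))/2 = 0.
Multiplying table entries, the bivector images are rho(e_{12}) = i*rho(e_{3}), rho(e_{13}) = -i*rho(e_{2}), rho(e_{23}) = i*rho(e_{1}); with real blade coefficients the real parts of m0..m3 are the coefficients of 1, e_{1}, e_{2}, e_{3} and the imaginary parts give the bivectors (e_{23}: Im m1, e_{13}: -Im m2, e_{12}: Im m3).
Answer: -\frac{7}{3} e_{1} + \frac{1}{4} e_{2} - \frac{9}{2} e_{13}


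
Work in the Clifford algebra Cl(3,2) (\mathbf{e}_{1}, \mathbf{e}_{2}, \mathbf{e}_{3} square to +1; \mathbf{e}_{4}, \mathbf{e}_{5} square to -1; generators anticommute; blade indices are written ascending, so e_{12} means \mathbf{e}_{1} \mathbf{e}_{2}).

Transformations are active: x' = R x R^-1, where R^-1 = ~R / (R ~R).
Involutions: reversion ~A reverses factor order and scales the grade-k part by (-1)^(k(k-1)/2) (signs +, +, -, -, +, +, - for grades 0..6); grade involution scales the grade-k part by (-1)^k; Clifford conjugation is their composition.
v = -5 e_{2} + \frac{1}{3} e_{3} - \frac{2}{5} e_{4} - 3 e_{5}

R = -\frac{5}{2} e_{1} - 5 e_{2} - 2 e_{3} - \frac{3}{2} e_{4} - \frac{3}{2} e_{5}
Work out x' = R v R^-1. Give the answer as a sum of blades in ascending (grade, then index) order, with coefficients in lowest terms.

~R = -\frac{5}{2} e_{1} - 5 e_{2} - 2 e_{3} - \frac{3}{2} e_{4} - \frac{3}{2} e_{5}, and R ~R = \frac{123}{4}, so R^-1 = ~R / (\frac{123}{4}).
R v = \frac{577}{30} + \frac{25}{2} e_{12} - \frac{5}{6} e_{13} + e_{14} + \frac{15}{2} e_{15} - \frac{35}{3} e_{23} - \frac{11}{2} e_{24} + \frac{15}{2} e_{25} + \frac{13}{10} e_{34} + \frac{13}{2} e_{35} + \frac{39}{10} e_{45}
Answer: -\frac{1154}{369} e_{1} - \frac{463}{369} e_{2} - \frac{5231}{1845} e_{3} - \frac{908}{615} e_{4} + \frac{691}{615} e_{5}


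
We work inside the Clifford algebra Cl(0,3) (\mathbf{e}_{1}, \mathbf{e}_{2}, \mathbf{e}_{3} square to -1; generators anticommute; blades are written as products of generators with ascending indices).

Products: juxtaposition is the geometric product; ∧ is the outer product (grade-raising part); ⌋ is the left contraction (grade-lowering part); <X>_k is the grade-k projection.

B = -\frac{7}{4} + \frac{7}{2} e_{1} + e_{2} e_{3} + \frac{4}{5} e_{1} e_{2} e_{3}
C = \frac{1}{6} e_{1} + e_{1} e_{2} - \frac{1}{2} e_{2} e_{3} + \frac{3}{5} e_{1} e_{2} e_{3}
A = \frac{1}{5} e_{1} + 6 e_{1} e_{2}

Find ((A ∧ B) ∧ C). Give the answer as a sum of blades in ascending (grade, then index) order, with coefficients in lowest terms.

step 1: -\frac{7}{20} e_{1} - \frac{21}{2} e_{1} e_{2} + \frac{1}{5} e_{1} e_{2} e_{3}
step 2: \frac{7}{40} e_{1} e_{2} e_{3}
Answer: \frac{7}{40} e_{1} e_{2} e_{3}


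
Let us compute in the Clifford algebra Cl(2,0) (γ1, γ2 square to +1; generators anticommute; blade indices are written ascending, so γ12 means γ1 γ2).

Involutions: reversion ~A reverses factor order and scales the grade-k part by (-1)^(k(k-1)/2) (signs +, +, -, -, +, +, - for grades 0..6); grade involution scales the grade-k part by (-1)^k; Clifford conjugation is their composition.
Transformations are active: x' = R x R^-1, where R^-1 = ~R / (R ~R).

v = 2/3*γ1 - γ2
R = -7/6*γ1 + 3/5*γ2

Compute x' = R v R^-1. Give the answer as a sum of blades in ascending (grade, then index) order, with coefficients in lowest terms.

~R = -7/6*γ1 + 3/5*γ2, and R ~R = 1549/900, so R^-1 = ~R / (1549/900).
R v = -62/45 + 23/30*γ12
Answer: 5582/4647*γ1 + 61/1549*γ2


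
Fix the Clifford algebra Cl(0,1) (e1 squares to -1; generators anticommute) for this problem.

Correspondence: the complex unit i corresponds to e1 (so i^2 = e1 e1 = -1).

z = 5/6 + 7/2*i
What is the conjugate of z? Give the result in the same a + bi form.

In blades: z = 5/6 + 7/2*e1.
Conjugation here is Clifford conjugation: the scalar is fixed and the grade-1 and grade-2 blades all flip sign, giving 5/6 - 7/2*e1; translating back:
Answer: 5/6 - 7/2*i


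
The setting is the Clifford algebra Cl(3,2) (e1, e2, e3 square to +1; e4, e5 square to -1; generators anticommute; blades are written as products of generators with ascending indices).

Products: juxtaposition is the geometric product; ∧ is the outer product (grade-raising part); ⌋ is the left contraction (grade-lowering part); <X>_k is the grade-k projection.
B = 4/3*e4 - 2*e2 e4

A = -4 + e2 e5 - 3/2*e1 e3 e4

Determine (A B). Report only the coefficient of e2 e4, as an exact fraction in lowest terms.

step 1: -16/3*e4 + 2*e1 e3 + 8*e2 e4 - 2*e4 e5 - 3*e1 e2 e3 - 4/3*e2 e4 e5
Answer: 8


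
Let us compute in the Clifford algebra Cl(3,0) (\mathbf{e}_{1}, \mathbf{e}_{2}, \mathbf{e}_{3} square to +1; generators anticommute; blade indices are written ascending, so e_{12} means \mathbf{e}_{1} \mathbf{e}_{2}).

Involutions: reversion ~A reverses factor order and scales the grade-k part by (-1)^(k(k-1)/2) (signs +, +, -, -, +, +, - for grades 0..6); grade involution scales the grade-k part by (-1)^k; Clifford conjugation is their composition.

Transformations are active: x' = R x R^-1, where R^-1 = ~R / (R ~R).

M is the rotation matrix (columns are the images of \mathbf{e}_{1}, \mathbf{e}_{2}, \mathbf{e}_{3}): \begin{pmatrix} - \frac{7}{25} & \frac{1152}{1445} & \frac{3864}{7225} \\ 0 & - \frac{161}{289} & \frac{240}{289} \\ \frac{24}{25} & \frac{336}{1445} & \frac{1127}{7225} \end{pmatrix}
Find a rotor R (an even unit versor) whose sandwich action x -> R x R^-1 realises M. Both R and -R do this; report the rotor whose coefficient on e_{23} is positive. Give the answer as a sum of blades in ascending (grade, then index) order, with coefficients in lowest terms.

Method: write R = a + b12*e_{12} + b13*e_{13} + b23*e_{23} with a^2 + b12^2 + b13^2 + b23^2 = 1 (so R^-1 = ~R). Expanding the columns R e_j ~R gives tr M = 4a^2 - 1 and, from the antisymmetric part, M21 - M12 = -4a*b12, M13 - M31 = 4a*b13, M32 - M23 = -4a*b23.
Here tr M = -\frac{4921}{7225}, so a^2 = (1 + tr M)/4 = \frac{576}{7225} and a = ±\frac{24}{85}. Taking a = \frac{24}{85}: M21 - M12 = -\frac{1152}{1445}, M13 - M31 = -\frac{3072}{7225}, M32 - M23 = -\frac{864}{1445}, giving b12 = \frac{12}{17}, b13 = -\frac{32}{85}, b23 = \frac{9}{17}, i.e. R = \frac{24}{85} + \frac{12}{17} e_{12} - \frac{32}{85} e_{13} + \frac{9}{17} e_{23}.
Its e_{23} coefficient is already positive.
Answer: \frac{24}{85} + \frac{12}{17} e_{12} - \frac{32}{85} e_{13} + \frac{9}{17} e_{23}. Note: both R and -R realise this M (trace -\frac{4921}{7225}); the covering map identifies them, and the e_{23}-coefficient sign is the tie-breaker.


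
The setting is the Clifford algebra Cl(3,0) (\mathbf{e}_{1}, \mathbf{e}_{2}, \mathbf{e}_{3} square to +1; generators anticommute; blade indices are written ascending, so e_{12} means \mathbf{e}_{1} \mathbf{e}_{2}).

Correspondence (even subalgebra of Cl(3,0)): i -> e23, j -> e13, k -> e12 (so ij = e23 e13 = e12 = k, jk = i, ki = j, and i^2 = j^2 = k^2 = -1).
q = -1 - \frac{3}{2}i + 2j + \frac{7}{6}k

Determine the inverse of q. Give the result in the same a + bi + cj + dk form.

In blades: q = -1 + \frac{7}{6} e_{12} + 2 e_{13} - \frac{3}{2} e_{23}.
With qbar = -1 - \frac{7}{6} e_{12} - 2 e_{13} + \frac{3}{2} e_{23} (scalar fixed, mapped units negated), q qbar = \frac{155}{18} (the sum of squared coefficients), so q^-1 = qbar / (\frac{155}{18}) = -\frac{18}{155} - \frac{21}{155} e_{12} - \frac{36}{155} e_{13} + \frac{27}{155} e_{23}; translating back:
Answer: -\frac{18}{155} + \frac{27}{155}i - \frac{36}{155}j - \frac{21}{155}k


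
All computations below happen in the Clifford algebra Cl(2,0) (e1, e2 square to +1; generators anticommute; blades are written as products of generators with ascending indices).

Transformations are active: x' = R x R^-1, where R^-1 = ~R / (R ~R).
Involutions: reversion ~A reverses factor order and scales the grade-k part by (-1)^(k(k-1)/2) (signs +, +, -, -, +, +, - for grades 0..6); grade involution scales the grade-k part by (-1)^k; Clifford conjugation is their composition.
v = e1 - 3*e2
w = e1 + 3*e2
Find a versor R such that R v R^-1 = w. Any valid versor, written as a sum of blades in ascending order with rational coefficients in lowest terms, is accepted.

Here q(v) = q(w) = 10; the classical choice R = v + w = 2*e1 then realises v -> w under the sandwich.
Answer: 2*e1


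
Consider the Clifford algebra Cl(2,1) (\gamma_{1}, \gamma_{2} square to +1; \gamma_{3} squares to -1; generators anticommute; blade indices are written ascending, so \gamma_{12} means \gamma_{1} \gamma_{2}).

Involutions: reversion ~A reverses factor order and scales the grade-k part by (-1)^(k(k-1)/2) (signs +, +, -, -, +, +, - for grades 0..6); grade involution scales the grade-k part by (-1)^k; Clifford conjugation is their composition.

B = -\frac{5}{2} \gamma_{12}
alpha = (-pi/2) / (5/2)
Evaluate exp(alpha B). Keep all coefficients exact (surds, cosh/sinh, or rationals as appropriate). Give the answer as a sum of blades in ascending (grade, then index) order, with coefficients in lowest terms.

B^2 = (-\frac{5}{2})^2*(\gamma_{12})^2 = \frac{25}{4}*(-1) = -\frac{25}{4} (a basis 2-blade squares to minus the product of its generators' squares).
B^2 = -\frac{25}{4} — the negative square puts this in the circular regime; l = \frac{5}{2}, alpha*l = - \frac{\pi}{2}, so exp(alpha B) = cos(- \frac{\pi}{2}) + (sin(- \frac{\pi}{2})/(\frac{5}{2}))*B = 0 + (- \frac{2}{5})*B.
Answer: \gamma_{12}


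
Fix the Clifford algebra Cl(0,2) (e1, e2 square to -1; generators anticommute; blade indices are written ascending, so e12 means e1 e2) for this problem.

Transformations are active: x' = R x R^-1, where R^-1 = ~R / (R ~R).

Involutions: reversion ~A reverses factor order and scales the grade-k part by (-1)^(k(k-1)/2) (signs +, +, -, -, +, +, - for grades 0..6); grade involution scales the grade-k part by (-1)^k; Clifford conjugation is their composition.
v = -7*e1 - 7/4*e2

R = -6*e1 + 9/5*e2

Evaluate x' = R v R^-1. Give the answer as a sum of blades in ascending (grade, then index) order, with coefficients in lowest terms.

~R = -6*e1 + 9/5*e2, and R ~R = -981/25, so R^-1 = ~R / (-981/25).
R v = -777/20 + 231/10*e12
Answer: -532/109*e1 + 2317/436*e2
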